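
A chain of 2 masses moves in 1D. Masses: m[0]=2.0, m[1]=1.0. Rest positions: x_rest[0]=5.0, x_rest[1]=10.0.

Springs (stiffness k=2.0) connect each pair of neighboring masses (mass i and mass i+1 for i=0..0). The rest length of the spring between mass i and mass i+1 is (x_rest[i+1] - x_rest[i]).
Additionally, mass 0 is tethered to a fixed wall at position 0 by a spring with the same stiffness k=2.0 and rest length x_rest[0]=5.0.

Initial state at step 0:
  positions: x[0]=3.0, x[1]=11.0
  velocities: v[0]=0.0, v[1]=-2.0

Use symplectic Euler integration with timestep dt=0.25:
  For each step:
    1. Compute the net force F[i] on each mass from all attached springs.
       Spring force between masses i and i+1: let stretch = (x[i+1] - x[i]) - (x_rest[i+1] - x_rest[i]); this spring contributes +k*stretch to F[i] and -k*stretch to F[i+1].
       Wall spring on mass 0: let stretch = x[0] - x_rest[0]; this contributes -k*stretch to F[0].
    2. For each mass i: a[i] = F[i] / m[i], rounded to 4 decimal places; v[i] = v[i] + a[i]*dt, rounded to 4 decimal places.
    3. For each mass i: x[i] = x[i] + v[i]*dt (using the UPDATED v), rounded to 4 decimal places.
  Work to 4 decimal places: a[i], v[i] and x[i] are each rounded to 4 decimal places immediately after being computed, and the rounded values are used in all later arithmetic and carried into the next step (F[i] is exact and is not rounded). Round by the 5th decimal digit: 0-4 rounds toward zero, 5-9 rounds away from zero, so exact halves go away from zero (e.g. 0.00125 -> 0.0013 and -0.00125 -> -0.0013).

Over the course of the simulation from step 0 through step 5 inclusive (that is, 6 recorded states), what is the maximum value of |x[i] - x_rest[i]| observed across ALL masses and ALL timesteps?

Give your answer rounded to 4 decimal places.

Answer: 3.5789

Derivation:
Step 0: x=[3.0000 11.0000] v=[0.0000 -2.0000]
Step 1: x=[3.3125 10.1250] v=[1.2500 -3.5000]
Step 2: x=[3.8438 9.0234] v=[2.1250 -4.4063]
Step 3: x=[4.4586 7.8994] v=[2.4590 -4.4961]
Step 4: x=[5.0098 6.9703] v=[2.2046 -3.7165]
Step 5: x=[5.3704 6.4211] v=[1.4423 -2.1968]
Max displacement = 3.5789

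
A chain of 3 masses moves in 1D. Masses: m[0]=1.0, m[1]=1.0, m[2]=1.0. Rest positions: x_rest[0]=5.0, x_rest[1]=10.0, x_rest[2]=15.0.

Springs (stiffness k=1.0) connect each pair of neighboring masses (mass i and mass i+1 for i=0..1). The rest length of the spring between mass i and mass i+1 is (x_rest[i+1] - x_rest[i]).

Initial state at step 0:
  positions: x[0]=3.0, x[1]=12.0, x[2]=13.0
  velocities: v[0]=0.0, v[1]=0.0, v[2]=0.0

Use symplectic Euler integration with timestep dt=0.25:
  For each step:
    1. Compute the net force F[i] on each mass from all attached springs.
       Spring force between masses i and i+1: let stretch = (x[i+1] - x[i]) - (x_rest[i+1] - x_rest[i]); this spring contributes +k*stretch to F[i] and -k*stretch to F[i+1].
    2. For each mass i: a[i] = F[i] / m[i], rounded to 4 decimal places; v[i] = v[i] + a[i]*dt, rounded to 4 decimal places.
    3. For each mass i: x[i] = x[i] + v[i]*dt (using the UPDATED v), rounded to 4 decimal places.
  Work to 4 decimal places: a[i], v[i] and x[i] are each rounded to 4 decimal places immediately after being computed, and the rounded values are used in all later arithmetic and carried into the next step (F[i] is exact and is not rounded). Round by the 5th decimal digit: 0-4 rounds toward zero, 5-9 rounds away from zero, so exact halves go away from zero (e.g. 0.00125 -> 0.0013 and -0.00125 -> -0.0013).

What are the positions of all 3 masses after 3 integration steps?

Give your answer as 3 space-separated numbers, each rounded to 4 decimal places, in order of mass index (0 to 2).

Answer: 4.2744 9.4512 14.2744

Derivation:
Step 0: x=[3.0000 12.0000 13.0000] v=[0.0000 0.0000 0.0000]
Step 1: x=[3.2500 11.5000 13.2500] v=[1.0000 -2.0000 1.0000]
Step 2: x=[3.7031 10.5938 13.7031] v=[1.8125 -3.6250 1.8125]
Step 3: x=[4.2744 9.4512 14.2744] v=[2.2852 -4.5704 2.2852]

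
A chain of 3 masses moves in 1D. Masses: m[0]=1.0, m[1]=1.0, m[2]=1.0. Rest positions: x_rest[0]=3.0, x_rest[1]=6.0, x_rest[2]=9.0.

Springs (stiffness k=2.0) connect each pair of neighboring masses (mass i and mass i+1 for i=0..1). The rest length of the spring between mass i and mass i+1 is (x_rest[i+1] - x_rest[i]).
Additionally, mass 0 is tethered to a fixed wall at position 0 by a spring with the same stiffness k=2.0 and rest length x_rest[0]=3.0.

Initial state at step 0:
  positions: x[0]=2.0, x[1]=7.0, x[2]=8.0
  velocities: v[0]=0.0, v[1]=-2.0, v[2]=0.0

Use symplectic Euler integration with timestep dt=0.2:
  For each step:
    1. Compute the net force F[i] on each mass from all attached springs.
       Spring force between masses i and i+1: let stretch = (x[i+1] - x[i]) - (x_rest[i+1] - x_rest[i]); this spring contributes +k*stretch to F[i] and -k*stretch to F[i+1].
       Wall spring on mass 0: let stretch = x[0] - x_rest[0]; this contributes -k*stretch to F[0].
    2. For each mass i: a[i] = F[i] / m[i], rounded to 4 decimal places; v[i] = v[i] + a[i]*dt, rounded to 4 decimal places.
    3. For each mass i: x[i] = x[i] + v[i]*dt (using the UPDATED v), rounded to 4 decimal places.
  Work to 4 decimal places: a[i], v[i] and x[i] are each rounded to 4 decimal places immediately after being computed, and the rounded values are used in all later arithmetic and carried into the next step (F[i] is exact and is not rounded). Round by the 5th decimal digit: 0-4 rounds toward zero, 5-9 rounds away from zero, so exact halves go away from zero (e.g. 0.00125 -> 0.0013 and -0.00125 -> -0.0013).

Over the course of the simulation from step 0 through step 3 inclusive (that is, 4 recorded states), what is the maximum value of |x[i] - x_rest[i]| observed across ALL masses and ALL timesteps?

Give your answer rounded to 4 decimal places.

Step 0: x=[2.0000 7.0000 8.0000] v=[0.0000 -2.0000 0.0000]
Step 1: x=[2.2400 6.2800 8.1600] v=[1.2000 -3.6000 0.8000]
Step 2: x=[2.6240 5.3872 8.4096] v=[1.9200 -4.4640 1.2480]
Step 3: x=[3.0191 4.5151 8.6574] v=[1.9757 -4.3603 1.2390]
Max displacement = 1.4849

Answer: 1.4849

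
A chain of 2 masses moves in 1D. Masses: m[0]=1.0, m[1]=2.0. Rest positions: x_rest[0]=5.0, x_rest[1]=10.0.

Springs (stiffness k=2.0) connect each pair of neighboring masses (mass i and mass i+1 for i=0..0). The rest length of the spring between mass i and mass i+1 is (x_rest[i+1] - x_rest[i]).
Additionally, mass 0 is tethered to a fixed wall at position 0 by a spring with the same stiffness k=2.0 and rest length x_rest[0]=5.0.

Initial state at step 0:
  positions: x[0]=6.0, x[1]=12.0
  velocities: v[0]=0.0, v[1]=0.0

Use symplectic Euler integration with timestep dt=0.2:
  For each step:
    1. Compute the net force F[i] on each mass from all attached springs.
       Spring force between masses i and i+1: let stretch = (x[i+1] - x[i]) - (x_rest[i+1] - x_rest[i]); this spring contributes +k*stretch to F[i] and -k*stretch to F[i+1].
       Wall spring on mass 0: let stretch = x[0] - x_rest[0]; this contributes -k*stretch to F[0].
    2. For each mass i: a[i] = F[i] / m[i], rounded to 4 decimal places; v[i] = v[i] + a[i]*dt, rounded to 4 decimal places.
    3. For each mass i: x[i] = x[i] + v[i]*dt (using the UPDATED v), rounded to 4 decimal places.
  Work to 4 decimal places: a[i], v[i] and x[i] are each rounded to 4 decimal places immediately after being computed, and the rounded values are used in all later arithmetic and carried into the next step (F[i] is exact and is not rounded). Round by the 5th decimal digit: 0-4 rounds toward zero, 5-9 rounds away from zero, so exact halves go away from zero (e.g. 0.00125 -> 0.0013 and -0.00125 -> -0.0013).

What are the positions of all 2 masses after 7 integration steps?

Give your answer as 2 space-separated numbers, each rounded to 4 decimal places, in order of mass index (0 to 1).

Answer: 5.7131 11.0464

Derivation:
Step 0: x=[6.0000 12.0000] v=[0.0000 0.0000]
Step 1: x=[6.0000 11.9600] v=[0.0000 -0.2000]
Step 2: x=[5.9968 11.8816] v=[-0.0160 -0.3920]
Step 3: x=[5.9846 11.7678] v=[-0.0608 -0.5690]
Step 4: x=[5.9563 11.6227] v=[-0.1414 -0.7256]
Step 5: x=[5.9048 11.4509] v=[-0.2574 -0.8589]
Step 6: x=[5.8246 11.2573] v=[-0.4009 -0.9681]
Step 7: x=[5.7131 11.0464] v=[-0.5577 -1.0546]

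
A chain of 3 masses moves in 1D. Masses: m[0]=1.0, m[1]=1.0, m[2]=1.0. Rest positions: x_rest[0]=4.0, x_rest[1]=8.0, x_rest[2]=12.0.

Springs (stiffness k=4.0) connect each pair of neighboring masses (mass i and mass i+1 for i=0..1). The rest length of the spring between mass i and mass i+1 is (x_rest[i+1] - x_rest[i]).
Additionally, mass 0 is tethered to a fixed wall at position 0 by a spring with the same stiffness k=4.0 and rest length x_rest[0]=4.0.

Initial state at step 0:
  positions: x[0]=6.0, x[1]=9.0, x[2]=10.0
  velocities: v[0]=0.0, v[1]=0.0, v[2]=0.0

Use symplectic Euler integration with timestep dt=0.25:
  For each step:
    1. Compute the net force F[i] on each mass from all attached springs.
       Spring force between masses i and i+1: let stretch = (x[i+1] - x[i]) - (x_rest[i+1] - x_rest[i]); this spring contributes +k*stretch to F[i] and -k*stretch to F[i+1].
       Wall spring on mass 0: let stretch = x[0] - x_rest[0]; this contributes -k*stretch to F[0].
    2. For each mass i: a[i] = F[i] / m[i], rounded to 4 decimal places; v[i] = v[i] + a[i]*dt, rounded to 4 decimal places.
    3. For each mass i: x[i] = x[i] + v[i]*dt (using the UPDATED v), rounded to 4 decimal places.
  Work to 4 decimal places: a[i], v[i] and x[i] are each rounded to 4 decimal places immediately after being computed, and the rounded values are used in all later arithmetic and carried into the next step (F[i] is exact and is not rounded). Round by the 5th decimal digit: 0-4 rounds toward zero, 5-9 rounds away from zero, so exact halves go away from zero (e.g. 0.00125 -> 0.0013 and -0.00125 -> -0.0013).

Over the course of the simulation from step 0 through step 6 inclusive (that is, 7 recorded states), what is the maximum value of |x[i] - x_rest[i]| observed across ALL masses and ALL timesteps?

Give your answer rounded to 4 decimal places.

Answer: 2.2607

Derivation:
Step 0: x=[6.0000 9.0000 10.0000] v=[0.0000 0.0000 0.0000]
Step 1: x=[5.2500 8.5000 10.7500] v=[-3.0000 -2.0000 3.0000]
Step 2: x=[4.0000 7.7500 11.9375] v=[-5.0000 -3.0000 4.7500]
Step 3: x=[2.6875 7.1094 13.0781] v=[-5.2500 -2.5625 4.5625]
Step 4: x=[1.8086 6.8555 13.7266] v=[-3.5156 -1.0157 2.5938]
Step 5: x=[1.7393 7.0576 13.6573] v=[-0.2773 0.8085 -0.2773]
Step 6: x=[2.5647 7.5801 12.9381] v=[3.3017 2.0899 -2.8770]
Max displacement = 2.2607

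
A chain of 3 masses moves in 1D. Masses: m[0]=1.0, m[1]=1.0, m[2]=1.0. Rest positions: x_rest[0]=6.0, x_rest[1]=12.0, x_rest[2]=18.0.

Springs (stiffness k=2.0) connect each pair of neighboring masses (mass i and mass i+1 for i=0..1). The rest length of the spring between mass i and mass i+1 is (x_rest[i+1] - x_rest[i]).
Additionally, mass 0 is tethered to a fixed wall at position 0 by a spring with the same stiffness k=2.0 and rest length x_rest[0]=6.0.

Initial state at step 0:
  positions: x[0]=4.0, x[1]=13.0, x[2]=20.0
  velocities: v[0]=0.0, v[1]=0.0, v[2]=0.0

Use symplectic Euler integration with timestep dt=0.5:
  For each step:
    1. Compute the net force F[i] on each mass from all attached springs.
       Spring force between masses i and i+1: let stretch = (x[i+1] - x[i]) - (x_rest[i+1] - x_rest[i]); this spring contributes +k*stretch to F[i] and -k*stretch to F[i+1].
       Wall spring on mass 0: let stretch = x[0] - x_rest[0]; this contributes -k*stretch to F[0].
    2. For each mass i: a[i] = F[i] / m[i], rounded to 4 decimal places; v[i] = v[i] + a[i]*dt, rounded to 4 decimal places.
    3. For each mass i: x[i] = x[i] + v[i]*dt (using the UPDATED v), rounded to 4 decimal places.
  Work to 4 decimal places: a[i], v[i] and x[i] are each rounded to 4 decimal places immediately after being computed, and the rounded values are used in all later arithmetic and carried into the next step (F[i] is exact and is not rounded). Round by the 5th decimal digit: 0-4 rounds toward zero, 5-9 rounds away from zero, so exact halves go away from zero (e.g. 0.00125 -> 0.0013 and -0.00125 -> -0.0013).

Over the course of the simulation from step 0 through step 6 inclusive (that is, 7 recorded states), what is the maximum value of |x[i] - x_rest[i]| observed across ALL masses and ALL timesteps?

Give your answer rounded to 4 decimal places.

Step 0: x=[4.0000 13.0000 20.0000] v=[0.0000 0.0000 0.0000]
Step 1: x=[6.5000 12.0000 19.5000] v=[5.0000 -2.0000 -1.0000]
Step 2: x=[8.5000 12.0000 18.2500] v=[4.0000 0.0000 -2.5000]
Step 3: x=[8.0000 13.3750 16.8750] v=[-1.0000 2.7500 -2.7500]
Step 4: x=[6.1875 13.8125 16.7500] v=[-3.6250 0.8750 -0.2500]
Step 5: x=[5.0938 11.9063 18.1563] v=[-2.1875 -3.8125 2.8125]
Step 6: x=[4.8594 9.7188 19.4376] v=[-0.4688 -4.3750 2.5625]
Max displacement = 2.5000

Answer: 2.5000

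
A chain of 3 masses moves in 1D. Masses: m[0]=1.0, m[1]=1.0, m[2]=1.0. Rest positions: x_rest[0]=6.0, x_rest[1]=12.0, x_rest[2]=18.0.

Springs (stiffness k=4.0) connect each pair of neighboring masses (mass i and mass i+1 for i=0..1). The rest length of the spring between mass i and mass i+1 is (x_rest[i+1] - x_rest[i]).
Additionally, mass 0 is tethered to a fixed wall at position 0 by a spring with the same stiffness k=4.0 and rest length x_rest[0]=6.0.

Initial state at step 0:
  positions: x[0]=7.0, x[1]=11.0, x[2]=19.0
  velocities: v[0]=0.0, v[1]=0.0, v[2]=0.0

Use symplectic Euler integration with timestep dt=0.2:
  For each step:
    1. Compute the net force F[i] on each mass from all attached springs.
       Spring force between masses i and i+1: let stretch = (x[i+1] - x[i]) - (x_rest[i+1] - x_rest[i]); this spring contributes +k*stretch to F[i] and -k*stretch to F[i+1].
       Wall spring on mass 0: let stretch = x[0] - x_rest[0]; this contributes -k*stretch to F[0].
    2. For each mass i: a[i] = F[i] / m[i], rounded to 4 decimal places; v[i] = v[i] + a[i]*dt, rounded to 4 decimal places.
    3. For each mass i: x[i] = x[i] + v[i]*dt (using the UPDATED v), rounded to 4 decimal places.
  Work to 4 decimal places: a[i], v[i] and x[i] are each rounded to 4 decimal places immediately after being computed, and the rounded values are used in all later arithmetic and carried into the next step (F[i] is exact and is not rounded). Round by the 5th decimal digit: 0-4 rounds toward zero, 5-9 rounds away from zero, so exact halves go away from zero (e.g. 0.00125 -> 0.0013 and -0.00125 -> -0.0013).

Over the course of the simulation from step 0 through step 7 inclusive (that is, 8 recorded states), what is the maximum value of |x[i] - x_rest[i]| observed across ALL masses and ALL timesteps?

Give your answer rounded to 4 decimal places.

Step 0: x=[7.0000 11.0000 19.0000] v=[0.0000 0.0000 0.0000]
Step 1: x=[6.5200 11.6400 18.6800] v=[-2.4000 3.2000 -1.6000]
Step 2: x=[5.8160 12.5872 18.1936] v=[-3.5200 4.7360 -2.4320]
Step 3: x=[5.2648 13.3480 17.7702] v=[-2.7558 3.8042 -2.1171]
Step 4: x=[5.1646 13.5231 17.5992] v=[-0.5011 0.8754 -0.8549]
Step 5: x=[5.5754 13.0130 17.7360] v=[2.0540 -2.5505 0.6842]
Step 6: x=[6.2842 12.0686 18.0772] v=[3.5438 -4.7222 1.7058]
Step 7: x=[6.9130 11.1600 18.4170] v=[3.1440 -4.5428 1.6989]
Max displacement = 1.5231

Answer: 1.5231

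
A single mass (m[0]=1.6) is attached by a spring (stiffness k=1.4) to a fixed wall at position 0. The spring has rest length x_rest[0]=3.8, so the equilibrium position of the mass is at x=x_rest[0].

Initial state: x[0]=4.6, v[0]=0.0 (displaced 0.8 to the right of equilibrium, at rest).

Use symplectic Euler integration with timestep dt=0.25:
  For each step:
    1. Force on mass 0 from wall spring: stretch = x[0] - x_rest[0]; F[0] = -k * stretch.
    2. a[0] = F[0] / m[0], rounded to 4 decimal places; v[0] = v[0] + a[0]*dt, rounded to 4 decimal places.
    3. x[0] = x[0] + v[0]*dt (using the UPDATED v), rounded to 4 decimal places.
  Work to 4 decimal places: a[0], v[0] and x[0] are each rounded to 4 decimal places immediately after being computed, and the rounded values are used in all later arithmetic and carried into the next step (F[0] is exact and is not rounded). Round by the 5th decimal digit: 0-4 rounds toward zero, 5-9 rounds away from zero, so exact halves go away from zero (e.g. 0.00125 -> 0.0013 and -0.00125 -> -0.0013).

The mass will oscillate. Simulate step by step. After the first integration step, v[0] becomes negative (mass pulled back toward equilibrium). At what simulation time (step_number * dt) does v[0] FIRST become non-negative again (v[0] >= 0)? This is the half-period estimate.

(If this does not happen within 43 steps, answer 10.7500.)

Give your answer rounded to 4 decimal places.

Answer: 3.5000

Derivation:
Step 0: x=[4.6000] v=[0.0000]
Step 1: x=[4.5563] v=[-0.1750]
Step 2: x=[4.4712] v=[-0.3405]
Step 3: x=[4.3494] v=[-0.4873]
Step 4: x=[4.1975] v=[-0.6075]
Step 5: x=[4.0239] v=[-0.6945]
Step 6: x=[3.8380] v=[-0.7435]
Step 7: x=[3.6501] v=[-0.7518]
Step 8: x=[3.4704] v=[-0.7190]
Step 9: x=[3.3087] v=[-0.6469]
Step 10: x=[3.1739] v=[-0.5394]
Step 11: x=[3.0733] v=[-0.4025]
Step 12: x=[3.0124] v=[-0.2435]
Step 13: x=[2.9946] v=[-0.0712]
Step 14: x=[3.0209] v=[0.1050]
First v>=0 after going negative at step 14, time=3.5000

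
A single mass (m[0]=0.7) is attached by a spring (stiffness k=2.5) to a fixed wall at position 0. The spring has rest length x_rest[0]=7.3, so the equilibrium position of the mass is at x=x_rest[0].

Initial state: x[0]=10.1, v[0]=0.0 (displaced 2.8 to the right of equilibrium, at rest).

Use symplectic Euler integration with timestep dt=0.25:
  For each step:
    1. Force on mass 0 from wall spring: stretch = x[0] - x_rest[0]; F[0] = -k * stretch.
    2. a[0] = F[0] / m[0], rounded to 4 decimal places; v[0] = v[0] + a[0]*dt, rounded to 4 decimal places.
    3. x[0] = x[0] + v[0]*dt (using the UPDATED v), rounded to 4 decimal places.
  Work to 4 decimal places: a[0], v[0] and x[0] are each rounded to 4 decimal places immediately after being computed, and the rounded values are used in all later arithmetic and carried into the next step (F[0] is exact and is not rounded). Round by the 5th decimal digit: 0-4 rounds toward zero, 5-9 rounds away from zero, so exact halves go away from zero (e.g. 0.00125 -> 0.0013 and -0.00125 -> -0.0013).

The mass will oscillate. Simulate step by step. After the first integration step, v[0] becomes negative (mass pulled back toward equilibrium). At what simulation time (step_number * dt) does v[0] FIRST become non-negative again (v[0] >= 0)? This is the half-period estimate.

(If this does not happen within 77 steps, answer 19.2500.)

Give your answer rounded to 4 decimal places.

Step 0: x=[10.1000] v=[0.0000]
Step 1: x=[9.4750] v=[-2.5000]
Step 2: x=[8.3645] v=[-4.4420]
Step 3: x=[7.0164] v=[-5.3925]
Step 4: x=[5.7316] v=[-5.1393]
Step 5: x=[4.7969] v=[-3.7390]
Step 6: x=[4.4209] v=[-1.5041]
Step 7: x=[4.6875] v=[1.0665]
First v>=0 after going negative at step 7, time=1.7500

Answer: 1.7500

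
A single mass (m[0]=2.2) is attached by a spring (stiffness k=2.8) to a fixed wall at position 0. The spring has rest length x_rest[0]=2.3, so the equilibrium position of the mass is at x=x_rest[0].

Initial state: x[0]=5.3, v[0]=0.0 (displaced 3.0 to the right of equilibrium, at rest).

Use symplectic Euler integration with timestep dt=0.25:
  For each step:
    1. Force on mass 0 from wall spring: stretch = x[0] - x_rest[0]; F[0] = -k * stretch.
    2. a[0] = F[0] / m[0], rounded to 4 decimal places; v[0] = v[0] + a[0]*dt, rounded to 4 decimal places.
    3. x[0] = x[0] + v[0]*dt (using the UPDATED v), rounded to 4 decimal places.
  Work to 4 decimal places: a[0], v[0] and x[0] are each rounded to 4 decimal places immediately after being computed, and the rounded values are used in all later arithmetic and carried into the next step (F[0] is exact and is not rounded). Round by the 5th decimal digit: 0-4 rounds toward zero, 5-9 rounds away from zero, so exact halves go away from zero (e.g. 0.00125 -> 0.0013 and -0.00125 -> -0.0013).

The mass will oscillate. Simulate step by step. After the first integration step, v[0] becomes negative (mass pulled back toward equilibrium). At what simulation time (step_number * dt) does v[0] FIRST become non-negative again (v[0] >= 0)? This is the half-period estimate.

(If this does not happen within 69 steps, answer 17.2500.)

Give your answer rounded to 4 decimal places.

Answer: 3.0000

Derivation:
Step 0: x=[5.3000] v=[0.0000]
Step 1: x=[5.0614] v=[-0.9546]
Step 2: x=[4.6031] v=[-1.8332]
Step 3: x=[3.9616] v=[-2.5660]
Step 4: x=[3.1879] v=[-3.0947]
Step 5: x=[2.3436] v=[-3.3772]
Step 6: x=[1.4958] v=[-3.3911]
Step 7: x=[0.7120] v=[-3.1352]
Step 8: x=[0.0545] v=[-2.6299]
Step 9: x=[-0.4244] v=[-1.9154]
Step 10: x=[-0.6866] v=[-1.0486]
Step 11: x=[-0.7112] v=[-0.0983]
Step 12: x=[-0.4963] v=[0.8598]
First v>=0 after going negative at step 12, time=3.0000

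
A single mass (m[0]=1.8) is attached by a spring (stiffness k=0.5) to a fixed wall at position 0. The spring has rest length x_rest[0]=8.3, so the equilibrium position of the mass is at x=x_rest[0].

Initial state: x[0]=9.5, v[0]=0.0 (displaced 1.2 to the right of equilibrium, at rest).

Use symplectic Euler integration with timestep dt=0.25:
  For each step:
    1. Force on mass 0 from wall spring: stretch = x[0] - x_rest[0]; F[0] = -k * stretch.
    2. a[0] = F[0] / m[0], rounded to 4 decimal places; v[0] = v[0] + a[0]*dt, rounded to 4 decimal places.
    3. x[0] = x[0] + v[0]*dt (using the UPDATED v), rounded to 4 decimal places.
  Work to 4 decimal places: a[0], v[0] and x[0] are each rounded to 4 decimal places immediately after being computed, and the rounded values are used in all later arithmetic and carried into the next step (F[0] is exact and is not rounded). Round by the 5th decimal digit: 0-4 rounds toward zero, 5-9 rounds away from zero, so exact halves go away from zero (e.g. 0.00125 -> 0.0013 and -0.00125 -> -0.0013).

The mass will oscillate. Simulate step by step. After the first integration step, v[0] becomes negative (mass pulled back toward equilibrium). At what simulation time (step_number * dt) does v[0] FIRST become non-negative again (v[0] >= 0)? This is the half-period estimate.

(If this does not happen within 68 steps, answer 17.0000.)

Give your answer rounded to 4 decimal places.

Answer: 6.0000

Derivation:
Step 0: x=[9.5000] v=[0.0000]
Step 1: x=[9.4792] v=[-0.0833]
Step 2: x=[9.4379] v=[-0.1652]
Step 3: x=[9.3769] v=[-0.2442]
Step 4: x=[9.2972] v=[-0.3190]
Step 5: x=[9.2001] v=[-0.3883]
Step 6: x=[9.0874] v=[-0.4508]
Step 7: x=[8.9610] v=[-0.5055]
Step 8: x=[8.8232] v=[-0.5514]
Step 9: x=[8.6763] v=[-0.5877]
Step 10: x=[8.5229] v=[-0.6138]
Step 11: x=[8.3656] v=[-0.6293]
Step 12: x=[8.2071] v=[-0.6339]
Step 13: x=[8.0502] v=[-0.6275]
Step 14: x=[7.8977] v=[-0.6102]
Step 15: x=[7.7521] v=[-0.5823]
Step 16: x=[7.6160] v=[-0.5443]
Step 17: x=[7.4918] v=[-0.4968]
Step 18: x=[7.3816] v=[-0.4407]
Step 19: x=[7.2874] v=[-0.3769]
Step 20: x=[7.2108] v=[-0.3066]
Step 21: x=[7.1531] v=[-0.2310]
Step 22: x=[7.1153] v=[-0.1514]
Step 23: x=[7.0980] v=[-0.0691]
Step 24: x=[7.1016] v=[0.0144]
First v>=0 after going negative at step 24, time=6.0000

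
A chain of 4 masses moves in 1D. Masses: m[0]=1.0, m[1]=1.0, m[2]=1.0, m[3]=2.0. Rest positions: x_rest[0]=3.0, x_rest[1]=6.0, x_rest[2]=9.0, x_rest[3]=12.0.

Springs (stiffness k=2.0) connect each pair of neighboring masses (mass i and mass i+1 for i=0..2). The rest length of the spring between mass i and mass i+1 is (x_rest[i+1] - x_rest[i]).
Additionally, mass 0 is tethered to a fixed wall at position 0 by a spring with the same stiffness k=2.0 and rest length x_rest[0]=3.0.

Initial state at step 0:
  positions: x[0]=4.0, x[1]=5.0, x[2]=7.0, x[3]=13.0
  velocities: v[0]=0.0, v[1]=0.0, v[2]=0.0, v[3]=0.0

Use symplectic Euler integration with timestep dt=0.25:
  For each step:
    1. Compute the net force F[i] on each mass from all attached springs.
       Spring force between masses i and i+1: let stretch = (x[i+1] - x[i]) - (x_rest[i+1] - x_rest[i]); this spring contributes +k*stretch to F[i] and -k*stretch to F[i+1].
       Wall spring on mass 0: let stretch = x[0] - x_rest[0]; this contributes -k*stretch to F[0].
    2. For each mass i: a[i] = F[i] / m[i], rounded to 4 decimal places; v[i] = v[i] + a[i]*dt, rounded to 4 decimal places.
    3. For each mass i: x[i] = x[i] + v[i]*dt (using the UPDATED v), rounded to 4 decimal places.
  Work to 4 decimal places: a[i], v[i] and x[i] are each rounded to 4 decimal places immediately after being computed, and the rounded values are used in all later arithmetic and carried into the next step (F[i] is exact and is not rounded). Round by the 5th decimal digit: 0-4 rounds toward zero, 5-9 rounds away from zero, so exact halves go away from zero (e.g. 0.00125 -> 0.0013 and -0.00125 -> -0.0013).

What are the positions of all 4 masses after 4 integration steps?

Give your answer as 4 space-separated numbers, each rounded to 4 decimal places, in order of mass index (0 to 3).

Answer: 1.6930 6.0232 10.2538 11.6957

Derivation:
Step 0: x=[4.0000 5.0000 7.0000 13.0000] v=[0.0000 0.0000 0.0000 0.0000]
Step 1: x=[3.6250 5.1250 7.5000 12.8125] v=[-1.5000 0.5000 2.0000 -0.7500]
Step 2: x=[2.9844 5.3594 8.3672 12.4805] v=[-2.5625 0.9375 3.4688 -1.3281]
Step 3: x=[2.2676 5.6729 9.3726 12.0789] v=[-2.8672 1.2539 4.0216 -1.6064]
Step 4: x=[1.6930 6.0232 10.2538 11.6957] v=[-2.2984 1.4011 3.5249 -1.5330]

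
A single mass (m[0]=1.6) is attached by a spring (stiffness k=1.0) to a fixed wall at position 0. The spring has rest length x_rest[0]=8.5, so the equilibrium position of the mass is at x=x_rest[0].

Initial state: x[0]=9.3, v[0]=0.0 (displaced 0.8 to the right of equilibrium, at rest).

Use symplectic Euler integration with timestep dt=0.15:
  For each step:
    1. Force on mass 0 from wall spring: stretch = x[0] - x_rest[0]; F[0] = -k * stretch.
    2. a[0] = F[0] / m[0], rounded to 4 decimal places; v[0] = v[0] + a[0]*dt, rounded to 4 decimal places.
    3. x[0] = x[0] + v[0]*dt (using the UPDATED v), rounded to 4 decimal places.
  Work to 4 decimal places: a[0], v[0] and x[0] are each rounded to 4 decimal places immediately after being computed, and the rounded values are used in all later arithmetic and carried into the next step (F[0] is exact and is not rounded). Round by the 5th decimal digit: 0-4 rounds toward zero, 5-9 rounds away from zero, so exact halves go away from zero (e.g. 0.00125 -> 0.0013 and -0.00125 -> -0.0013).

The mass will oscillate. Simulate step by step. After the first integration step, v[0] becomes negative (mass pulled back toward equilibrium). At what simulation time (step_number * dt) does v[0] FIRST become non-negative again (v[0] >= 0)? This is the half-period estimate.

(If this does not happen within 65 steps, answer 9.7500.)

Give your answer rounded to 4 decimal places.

Answer: 4.0500

Derivation:
Step 0: x=[9.3000] v=[0.0000]
Step 1: x=[9.2888] v=[-0.0750]
Step 2: x=[9.2665] v=[-0.1490]
Step 3: x=[9.2334] v=[-0.2209]
Step 4: x=[9.1899] v=[-0.2897]
Step 5: x=[9.1367] v=[-0.3544]
Step 6: x=[9.0746] v=[-0.4141]
Step 7: x=[9.0044] v=[-0.4680]
Step 8: x=[8.9271] v=[-0.5153]
Step 9: x=[8.8438] v=[-0.5553]
Step 10: x=[8.7557] v=[-0.5875]
Step 11: x=[8.6640] v=[-0.6115]
Step 12: x=[8.5700] v=[-0.6269]
Step 13: x=[8.4750] v=[-0.6335]
Step 14: x=[8.3803] v=[-0.6312]
Step 15: x=[8.2873] v=[-0.6200]
Step 16: x=[8.1973] v=[-0.6001]
Step 17: x=[8.1115] v=[-0.5717]
Step 18: x=[8.0312] v=[-0.5353]
Step 19: x=[7.9575] v=[-0.4914]
Step 20: x=[7.8914] v=[-0.4405]
Step 21: x=[7.8339] v=[-0.3834]
Step 22: x=[7.7858] v=[-0.3210]
Step 23: x=[7.7477] v=[-0.2540]
Step 24: x=[7.7202] v=[-0.1835]
Step 25: x=[7.7036] v=[-0.1104]
Step 26: x=[7.6982] v=[-0.0357]
Step 27: x=[7.7041] v=[0.0395]
First v>=0 after going negative at step 27, time=4.0500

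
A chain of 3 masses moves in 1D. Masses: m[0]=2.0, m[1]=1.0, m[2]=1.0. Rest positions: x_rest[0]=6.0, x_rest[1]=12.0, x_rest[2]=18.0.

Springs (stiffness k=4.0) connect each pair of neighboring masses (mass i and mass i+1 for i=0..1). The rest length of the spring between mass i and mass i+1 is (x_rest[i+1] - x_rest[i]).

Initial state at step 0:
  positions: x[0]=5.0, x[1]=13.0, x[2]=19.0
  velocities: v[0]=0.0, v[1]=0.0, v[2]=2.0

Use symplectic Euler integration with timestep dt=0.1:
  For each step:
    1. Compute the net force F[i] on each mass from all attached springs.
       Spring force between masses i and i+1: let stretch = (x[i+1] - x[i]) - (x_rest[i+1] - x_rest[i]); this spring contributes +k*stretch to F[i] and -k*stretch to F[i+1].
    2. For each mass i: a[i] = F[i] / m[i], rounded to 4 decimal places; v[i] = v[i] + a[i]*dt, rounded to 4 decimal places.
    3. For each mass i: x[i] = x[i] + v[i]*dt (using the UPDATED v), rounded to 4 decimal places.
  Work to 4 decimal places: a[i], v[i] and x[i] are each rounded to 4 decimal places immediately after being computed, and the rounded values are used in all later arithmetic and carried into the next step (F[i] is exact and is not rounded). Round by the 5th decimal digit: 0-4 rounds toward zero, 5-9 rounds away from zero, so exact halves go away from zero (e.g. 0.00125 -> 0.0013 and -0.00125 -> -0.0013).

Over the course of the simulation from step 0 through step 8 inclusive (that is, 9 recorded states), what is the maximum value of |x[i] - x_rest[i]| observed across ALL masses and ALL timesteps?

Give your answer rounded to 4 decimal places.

Answer: 1.7650

Derivation:
Step 0: x=[5.0000 13.0000 19.0000] v=[0.0000 0.0000 2.0000]
Step 1: x=[5.0400 12.9200 19.2000] v=[0.4000 -0.8000 2.0000]
Step 2: x=[5.1176 12.7760 19.3888] v=[0.7760 -1.4400 1.8880]
Step 3: x=[5.2284 12.5902 19.5531] v=[1.1077 -1.8582 1.6429]
Step 4: x=[5.3664 12.3884 19.6789] v=[1.3801 -2.0178 1.2577]
Step 5: x=[5.5249 12.1974 19.7531] v=[1.5845 -1.9104 0.7415]
Step 6: x=[5.6968 12.0417 19.7650] v=[1.7190 -1.5571 0.1192]
Step 7: x=[5.8756 11.9411 19.7080] v=[1.7880 -1.0057 -0.5701]
Step 8: x=[6.0557 11.9086 19.5803] v=[1.8011 -0.3251 -1.2769]
Max displacement = 1.7650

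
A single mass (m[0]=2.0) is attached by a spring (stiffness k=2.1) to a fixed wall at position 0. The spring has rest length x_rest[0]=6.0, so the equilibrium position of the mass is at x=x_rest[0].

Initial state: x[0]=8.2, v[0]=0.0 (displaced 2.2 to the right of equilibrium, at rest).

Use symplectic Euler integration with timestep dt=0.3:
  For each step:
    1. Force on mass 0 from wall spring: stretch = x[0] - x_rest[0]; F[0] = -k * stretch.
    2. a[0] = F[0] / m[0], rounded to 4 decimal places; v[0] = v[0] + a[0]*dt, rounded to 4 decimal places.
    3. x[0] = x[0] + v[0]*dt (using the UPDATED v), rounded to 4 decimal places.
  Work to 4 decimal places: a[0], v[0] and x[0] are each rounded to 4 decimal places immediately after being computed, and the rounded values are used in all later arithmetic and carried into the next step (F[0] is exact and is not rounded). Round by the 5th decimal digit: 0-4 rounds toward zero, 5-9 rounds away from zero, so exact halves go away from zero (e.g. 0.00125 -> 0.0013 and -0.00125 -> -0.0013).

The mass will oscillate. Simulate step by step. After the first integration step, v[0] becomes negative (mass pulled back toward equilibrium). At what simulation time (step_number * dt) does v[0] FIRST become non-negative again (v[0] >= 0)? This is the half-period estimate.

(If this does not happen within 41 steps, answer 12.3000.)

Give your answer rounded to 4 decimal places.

Step 0: x=[8.2000] v=[0.0000]
Step 1: x=[7.9921] v=[-0.6930]
Step 2: x=[7.5960] v=[-1.3205]
Step 3: x=[7.0490] v=[-1.8232]
Step 4: x=[6.4029] v=[-2.1537]
Step 5: x=[5.7187] v=[-2.2806]
Step 6: x=[5.0611] v=[-2.1920]
Step 7: x=[4.4922] v=[-1.8963]
Step 8: x=[4.0658] v=[-1.4213]
Step 9: x=[3.8222] v=[-0.8120]
Step 10: x=[3.7844] v=[-0.1260]
Step 11: x=[3.9560] v=[0.5719]
First v>=0 after going negative at step 11, time=3.3000

Answer: 3.3000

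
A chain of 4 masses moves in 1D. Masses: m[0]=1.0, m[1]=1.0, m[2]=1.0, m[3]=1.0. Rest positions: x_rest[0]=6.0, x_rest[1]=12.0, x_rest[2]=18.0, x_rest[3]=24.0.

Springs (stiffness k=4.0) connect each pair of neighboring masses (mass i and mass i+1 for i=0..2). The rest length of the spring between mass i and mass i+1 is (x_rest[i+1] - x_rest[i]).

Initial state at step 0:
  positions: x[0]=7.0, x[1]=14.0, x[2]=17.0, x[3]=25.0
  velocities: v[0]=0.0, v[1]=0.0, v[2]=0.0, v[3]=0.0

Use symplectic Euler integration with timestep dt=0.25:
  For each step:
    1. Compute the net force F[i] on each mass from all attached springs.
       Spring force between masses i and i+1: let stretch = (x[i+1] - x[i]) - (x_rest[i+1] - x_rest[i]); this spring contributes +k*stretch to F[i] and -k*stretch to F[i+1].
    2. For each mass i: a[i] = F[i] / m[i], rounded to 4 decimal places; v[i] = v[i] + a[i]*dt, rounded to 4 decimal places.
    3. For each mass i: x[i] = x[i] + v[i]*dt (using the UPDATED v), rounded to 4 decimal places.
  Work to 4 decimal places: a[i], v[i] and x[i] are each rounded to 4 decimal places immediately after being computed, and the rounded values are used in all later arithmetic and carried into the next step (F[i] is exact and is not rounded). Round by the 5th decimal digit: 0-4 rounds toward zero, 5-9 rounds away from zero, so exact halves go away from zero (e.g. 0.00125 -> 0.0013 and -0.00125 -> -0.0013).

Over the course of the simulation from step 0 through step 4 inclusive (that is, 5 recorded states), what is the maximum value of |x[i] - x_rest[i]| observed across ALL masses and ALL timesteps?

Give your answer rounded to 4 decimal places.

Answer: 2.3281

Derivation:
Step 0: x=[7.0000 14.0000 17.0000 25.0000] v=[0.0000 0.0000 0.0000 0.0000]
Step 1: x=[7.2500 13.0000 18.2500 24.5000] v=[1.0000 -4.0000 5.0000 -2.0000]
Step 2: x=[7.4375 11.8750 19.7500 23.9375] v=[0.7500 -4.5000 6.0000 -2.2500]
Step 3: x=[7.2344 11.6094 20.3281 23.8281] v=[-0.8125 -1.0625 2.3125 -0.4375]
Step 4: x=[6.6250 12.4297 19.6016 24.3437] v=[-2.4375 3.2812 -2.9062 2.0625]
Max displacement = 2.3281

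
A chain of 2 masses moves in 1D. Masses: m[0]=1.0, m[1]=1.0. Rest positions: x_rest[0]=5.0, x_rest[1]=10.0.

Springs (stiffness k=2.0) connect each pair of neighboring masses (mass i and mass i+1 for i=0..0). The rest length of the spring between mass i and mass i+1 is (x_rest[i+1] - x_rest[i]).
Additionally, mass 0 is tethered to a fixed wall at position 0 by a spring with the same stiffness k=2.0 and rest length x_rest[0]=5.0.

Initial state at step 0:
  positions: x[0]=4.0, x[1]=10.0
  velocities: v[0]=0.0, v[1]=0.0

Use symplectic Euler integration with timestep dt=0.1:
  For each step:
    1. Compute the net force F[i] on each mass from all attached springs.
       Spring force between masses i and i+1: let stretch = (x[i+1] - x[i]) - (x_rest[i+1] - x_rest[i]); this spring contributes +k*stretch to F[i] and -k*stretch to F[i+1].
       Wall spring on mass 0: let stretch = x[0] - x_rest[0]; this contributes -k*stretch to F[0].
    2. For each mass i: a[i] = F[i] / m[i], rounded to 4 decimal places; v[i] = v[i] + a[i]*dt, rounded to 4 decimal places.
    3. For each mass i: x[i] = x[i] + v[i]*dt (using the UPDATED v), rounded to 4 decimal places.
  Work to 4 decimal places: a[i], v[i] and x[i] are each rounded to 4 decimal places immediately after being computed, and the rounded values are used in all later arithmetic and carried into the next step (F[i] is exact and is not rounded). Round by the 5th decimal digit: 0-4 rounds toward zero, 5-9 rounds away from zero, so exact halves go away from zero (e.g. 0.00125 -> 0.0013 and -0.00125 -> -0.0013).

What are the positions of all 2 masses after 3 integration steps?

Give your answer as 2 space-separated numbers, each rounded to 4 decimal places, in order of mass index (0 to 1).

Answer: 4.2301 9.8859

Derivation:
Step 0: x=[4.0000 10.0000] v=[0.0000 0.0000]
Step 1: x=[4.0400 9.9800] v=[0.4000 -0.2000]
Step 2: x=[4.1180 9.9412] v=[0.7800 -0.3880]
Step 3: x=[4.2301 9.8859] v=[1.1210 -0.5526]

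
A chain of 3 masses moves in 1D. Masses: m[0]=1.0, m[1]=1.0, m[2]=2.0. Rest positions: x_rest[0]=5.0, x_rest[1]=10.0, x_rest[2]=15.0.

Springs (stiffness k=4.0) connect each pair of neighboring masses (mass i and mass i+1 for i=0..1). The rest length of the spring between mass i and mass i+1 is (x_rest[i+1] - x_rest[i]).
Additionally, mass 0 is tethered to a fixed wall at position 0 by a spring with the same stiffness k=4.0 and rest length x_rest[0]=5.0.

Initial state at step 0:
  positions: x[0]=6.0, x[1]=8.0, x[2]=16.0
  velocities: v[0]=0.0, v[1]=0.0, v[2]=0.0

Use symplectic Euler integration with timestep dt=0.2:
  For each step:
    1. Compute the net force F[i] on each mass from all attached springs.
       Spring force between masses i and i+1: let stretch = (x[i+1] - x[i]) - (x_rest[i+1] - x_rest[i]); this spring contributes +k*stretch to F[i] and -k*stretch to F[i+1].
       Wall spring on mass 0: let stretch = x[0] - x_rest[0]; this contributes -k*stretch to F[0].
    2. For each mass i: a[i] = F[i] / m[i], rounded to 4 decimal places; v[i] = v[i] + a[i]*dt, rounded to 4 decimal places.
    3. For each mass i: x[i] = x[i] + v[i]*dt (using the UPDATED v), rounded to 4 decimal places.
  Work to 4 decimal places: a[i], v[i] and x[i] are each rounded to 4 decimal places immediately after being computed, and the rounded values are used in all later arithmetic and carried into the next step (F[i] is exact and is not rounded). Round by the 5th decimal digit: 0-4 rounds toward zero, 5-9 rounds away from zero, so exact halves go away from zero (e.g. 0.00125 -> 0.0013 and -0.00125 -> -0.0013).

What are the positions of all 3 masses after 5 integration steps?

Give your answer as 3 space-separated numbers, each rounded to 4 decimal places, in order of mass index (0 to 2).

Step 0: x=[6.0000 8.0000 16.0000] v=[0.0000 0.0000 0.0000]
Step 1: x=[5.3600 8.9600 15.7600] v=[-3.2000 4.8000 -1.2000]
Step 2: x=[4.4384 10.4320 15.3760] v=[-4.6080 7.3600 -1.9200]
Step 3: x=[3.7656 11.7361 14.9965] v=[-3.3638 6.5203 -1.8976]
Step 4: x=[3.7656 12.2865 14.7561] v=[0.0001 2.7522 -1.2018]
Step 5: x=[4.5265 11.8687 14.7182] v=[3.8043 -2.0888 -0.1896]

Answer: 4.5265 11.8687 14.7182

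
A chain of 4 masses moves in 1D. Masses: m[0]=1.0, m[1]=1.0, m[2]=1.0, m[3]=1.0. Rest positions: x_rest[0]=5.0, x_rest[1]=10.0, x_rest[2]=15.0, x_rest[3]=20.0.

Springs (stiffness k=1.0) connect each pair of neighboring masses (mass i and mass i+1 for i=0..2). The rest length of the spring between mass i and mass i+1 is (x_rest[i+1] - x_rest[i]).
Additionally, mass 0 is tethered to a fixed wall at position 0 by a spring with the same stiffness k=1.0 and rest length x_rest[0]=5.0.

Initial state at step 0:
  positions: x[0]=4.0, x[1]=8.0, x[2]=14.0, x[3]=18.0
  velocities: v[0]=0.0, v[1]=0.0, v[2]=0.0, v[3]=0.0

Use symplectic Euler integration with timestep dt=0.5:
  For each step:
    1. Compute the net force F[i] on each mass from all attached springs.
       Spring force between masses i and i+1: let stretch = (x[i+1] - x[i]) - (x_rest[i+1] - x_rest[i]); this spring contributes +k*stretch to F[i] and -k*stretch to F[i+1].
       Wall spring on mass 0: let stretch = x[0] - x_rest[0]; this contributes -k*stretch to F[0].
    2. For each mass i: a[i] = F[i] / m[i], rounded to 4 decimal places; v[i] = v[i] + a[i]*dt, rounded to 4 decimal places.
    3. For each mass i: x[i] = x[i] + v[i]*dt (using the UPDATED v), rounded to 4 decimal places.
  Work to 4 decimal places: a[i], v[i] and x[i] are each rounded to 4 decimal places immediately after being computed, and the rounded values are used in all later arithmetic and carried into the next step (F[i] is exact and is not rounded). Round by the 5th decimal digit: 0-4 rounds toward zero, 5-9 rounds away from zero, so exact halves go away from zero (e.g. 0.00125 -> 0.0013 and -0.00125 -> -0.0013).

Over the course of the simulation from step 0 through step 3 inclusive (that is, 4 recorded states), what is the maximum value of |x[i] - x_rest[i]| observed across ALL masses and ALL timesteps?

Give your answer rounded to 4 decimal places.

Step 0: x=[4.0000 8.0000 14.0000 18.0000] v=[0.0000 0.0000 0.0000 0.0000]
Step 1: x=[4.0000 8.5000 13.5000 18.2500] v=[0.0000 1.0000 -1.0000 0.5000]
Step 2: x=[4.1250 9.1250 12.9375 18.5625] v=[0.2500 1.2500 -1.1250 0.6250]
Step 3: x=[4.4688 9.4532 12.8281 18.7188] v=[0.6875 0.6563 -0.2188 0.3125]
Max displacement = 2.1719

Answer: 2.1719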